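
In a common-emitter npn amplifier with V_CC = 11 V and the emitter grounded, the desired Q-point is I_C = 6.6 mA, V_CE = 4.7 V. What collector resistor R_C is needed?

Collector loop: V_CC = I_C·R_C + V_CE.
R_C = (V_CC − V_CE)/I_C = (11 − 4.7)/6.6 = 0.955 kΩ.

R_C ≈ 0.95 kΩ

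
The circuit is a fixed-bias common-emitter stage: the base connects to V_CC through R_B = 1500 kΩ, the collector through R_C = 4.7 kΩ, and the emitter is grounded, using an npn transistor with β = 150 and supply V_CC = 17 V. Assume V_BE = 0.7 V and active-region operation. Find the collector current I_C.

Base loop: V_CC = I_B·R_B + V_BE, so I_B = (17 − 0.7)/1500 kΩ = 0.0109 mA.
In the active region I_C = β·I_B = 150 × 0.0109 = 1.63 mA.
Collector loop: V_CE = V_CC − I_C·R_C = 17 − 1.63×4.7 = 9.34 V.
Since V_CE = 9.34 V > V_CE(sat) ≈ 0.2 V, the transistor is in the active region as assumed.

I_C ≈ 1.6 mA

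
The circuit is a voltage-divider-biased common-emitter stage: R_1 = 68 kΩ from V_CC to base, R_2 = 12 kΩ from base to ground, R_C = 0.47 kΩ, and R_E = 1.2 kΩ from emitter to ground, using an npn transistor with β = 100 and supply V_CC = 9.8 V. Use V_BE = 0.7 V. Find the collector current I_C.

Thevenize the base divider: V_Th = V_CC·R_2/(R_1+R_2) = 9.8×12/80 = 1.47 V, R_Th = R_1‖R_2 = 10.2 kΩ.
Base-emitter loop: V_Th = I_B·R_Th + V_BE + (β+1)I_B·R_E, so I_B = (1.47 − 0.7) / (10.2 + 101×1.2) = 0.00586 mA.
I_C = β·I_B = 100×0.00586 = 0.586 mA, and I_E = (β+1)I_B = 0.592 mA.
V_CE = V_CC − I_C·R_C − I_E·R_E = 9.8 − 0.586×0.47 − 0.592×1.2 = 8.81 V.
V_CE = 8.81 V > 0.2 V confirms active-region operation.

I_C ≈ 0.59 mA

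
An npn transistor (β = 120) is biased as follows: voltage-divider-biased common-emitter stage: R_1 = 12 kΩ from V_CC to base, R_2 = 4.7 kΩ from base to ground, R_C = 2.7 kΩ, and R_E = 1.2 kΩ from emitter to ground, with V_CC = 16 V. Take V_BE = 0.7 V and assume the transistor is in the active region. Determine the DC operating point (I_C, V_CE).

Thevenize the base divider: V_Th = V_CC·R_2/(R_1+R_2) = 16×4.7/16.7 = 4.5 V, R_Th = R_1‖R_2 = 3.38 kΩ.
Base-emitter loop: V_Th = I_B·R_Th + V_BE + (β+1)I_B·R_E, so I_B = (4.5 − 0.7) / (3.38 + 121×1.2) = 0.0256 mA.
I_C = β·I_B = 120×0.0256 = 3.07 mA, and I_E = (β+1)I_B = 3.1 mA.
V_CE = V_CC − I_C·R_C − I_E·R_E = 16 − 3.07×2.7 − 3.1×1.2 = 3.99 V.
V_CE = 3.99 V > 0.2 V confirms active-region operation.

I_C ≈ 3.1 mA, V_CE ≈ 4 V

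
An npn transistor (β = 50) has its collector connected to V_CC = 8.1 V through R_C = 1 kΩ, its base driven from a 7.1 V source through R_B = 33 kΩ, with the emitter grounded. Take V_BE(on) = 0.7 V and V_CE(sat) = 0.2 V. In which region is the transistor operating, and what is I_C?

Assume active: I_B = (7.1 − 0.7)/33 = 0.194 mA, giving I_C = β·I_B = 9.7 mA.
But then V_CE = 8.1 − 9.7×1 = -1.6 V < V_CE(sat) = 0.2 V — impossible in the active region.
So the transistor is saturated. With V_CE = 0.2 V, I_C = (V_CC − 0.2)/R_C = 7.9/1 = 7.9 mA.
Check: β·I_B = 9.7 mA > I_C = 7.9 mA, confirming saturation.

saturation; I_C ≈ 7.9 mA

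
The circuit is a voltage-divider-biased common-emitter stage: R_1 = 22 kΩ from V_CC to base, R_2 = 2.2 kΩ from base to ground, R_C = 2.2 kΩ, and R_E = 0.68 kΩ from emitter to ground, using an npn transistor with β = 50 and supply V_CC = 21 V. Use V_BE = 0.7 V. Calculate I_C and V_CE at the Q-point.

I_C ≈ 1.6 mA, V_CE ≈ 16 V

Thevenize the base divider: V_Th = V_CC·R_2/(R_1+R_2) = 21×2.2/24.2 = 1.91 V, R_Th = R_1‖R_2 = 2 kΩ.
Base-emitter loop: V_Th = I_B·R_Th + V_BE + (β+1)I_B·R_E, so I_B = (1.91 − 0.7) / (2 + 51×0.68) = 0.033 mA.
I_C = β·I_B = 50×0.033 = 1.65 mA, and I_E = (β+1)I_B = 1.68 mA.
V_CE = V_CC − I_C·R_C − I_E·R_E = 21 − 1.65×2.2 − 1.68×0.68 = 16.2 V.
V_CE = 16.2 V > 0.2 V confirms active-region operation.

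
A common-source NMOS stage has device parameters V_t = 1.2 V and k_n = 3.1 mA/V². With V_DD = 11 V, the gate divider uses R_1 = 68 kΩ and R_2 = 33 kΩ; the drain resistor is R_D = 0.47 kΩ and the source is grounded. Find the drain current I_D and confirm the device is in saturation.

I_D ≈ 8.9 mA

V_G = V_DD·R_2/(R_1+R_2) = 11×33/101 = 3.59 V. With the source grounded, V_GS = V_G = 3.59 V.
Assume saturation: I_D = (k_n/2)(V_GS − V_t)² = (3.1/2)×(3.59 − 1.2)² = 1.55×2.39² = 8.88 mA.
V_DS = V_DD − I_D·R_D = 11 − 8.88×0.47 = 6.82 V.
Saturation requires V_DS ≥ V_GS − V_t = 2.39 V; 6.82 ≥ 2.39 ✓.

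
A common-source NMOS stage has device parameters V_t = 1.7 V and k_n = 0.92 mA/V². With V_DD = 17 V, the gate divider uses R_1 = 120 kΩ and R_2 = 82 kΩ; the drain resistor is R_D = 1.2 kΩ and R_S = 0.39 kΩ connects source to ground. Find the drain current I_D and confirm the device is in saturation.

I_D ≈ 4.9 mA

V_G = V_DD·R_2/(R_1+R_2) = 17×82/202 = 6.9 V.
Assume saturation: I_D = (k_n/2)(V_GS − V_t)² with V_GS = V_G − I_D·R_S = 6.9 − 0.39·I_D.
Substituting gives 0.07·I_D² − 2.87·I_D + 12.4 = 0, with roots I_D = 4.94 or 36 mA.
The root I_D = 36 mA gives V_GS = -7.15 V ≤ V_t, so take I_D = 4.94 mA.
Then V_GS = 4.98 V and V_DS = V_DD − I_D(R_D+R_S) = 17 − 4.94×1.59 = 9.15 V.
Saturation requires V_DS ≥ V_GS − V_t = 3.28 V; 9.15 ≥ 3.28 ✓.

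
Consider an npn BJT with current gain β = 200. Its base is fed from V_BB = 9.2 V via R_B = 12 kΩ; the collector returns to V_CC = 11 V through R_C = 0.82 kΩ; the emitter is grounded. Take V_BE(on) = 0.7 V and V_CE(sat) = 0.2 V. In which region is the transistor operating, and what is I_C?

saturation; I_C ≈ 13 mA

Assume active: I_B = (9.2 − 0.7)/12 = 0.708 mA, giving I_C = β·I_B = 142 mA.
But then V_CE = 11 − 142×0.82 = -105 V < V_CE(sat) = 0.2 V — impossible in the active region.
So the transistor is saturated. With V_CE = 0.2 V, I_C = (V_CC − 0.2)/R_C = 10.8/0.82 = 13.2 mA.
Check: β·I_B = 142 mA > I_C = 13.2 mA, confirming saturation.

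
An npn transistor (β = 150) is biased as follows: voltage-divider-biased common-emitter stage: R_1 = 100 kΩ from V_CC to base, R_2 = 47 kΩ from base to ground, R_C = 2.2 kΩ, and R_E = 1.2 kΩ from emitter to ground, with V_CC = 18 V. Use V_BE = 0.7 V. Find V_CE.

V_CE ≈ 5.9 V

Thevenize the base divider: V_Th = V_CC·R_2/(R_1+R_2) = 18×47/147 = 5.76 V, R_Th = R_1‖R_2 = 32 kΩ.
Base-emitter loop: V_Th = I_B·R_Th + V_BE + (β+1)I_B·R_E, so I_B = (5.76 − 0.7) / (32 + 151×1.2) = 0.0237 mA.
I_C = β·I_B = 150×0.0237 = 3.56 mA, and I_E = (β+1)I_B = 3.58 mA.
V_CE = V_CC − I_C·R_C − I_E·R_E = 18 − 3.56×2.2 − 3.58×1.2 = 5.88 V.
V_CE = 5.88 V > 0.2 V confirms active-region operation.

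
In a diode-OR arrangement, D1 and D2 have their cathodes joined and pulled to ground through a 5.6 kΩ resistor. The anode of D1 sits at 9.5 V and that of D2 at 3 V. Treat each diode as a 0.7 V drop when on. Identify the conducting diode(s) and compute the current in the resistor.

Assume both conduct. Then node N would need to be at both 9.5−0.7 = 8.8 V and 3−0.7 = 2.3 V, which is impossible.
Assume only D1 conducts: V_N = 9.5 − 0.7 = 8.8 V, so I_R = 8.8/5.6 = 1.57 mA.
Check D2: its anode-to-cathode voltage is 3 − 8.8 = -5.8 V < 0.7 V, so it is off. The assumption is consistent.

Only D1 conducts; I_R ≈ 1.6 mA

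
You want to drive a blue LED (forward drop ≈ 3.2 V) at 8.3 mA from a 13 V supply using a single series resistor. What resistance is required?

The resistor drops V_S − V_D = 13 − 3.2 = 9.8 V at 8.3 mA.
R = 9.8 V / 8.3 mA = 1.18 kΩ.

R ≈ 1.2 kΩ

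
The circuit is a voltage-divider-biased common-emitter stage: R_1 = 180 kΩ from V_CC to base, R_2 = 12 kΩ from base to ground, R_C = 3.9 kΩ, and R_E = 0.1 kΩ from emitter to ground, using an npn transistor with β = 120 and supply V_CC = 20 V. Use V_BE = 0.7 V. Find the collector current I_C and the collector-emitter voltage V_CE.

I_C ≈ 2.8 mA, V_CE ≈ 8.7 V

Thevenize the base divider: V_Th = V_CC·R_2/(R_1+R_2) = 20×12/192 = 1.25 V, R_Th = R_1‖R_2 = 11.2 kΩ.
Base-emitter loop: V_Th = I_B·R_Th + V_BE + (β+1)I_B·R_E, so I_B = (1.25 − 0.7) / (11.2 + 121×0.1) = 0.0236 mA.
I_C = β·I_B = 120×0.0236 = 2.83 mA, and I_E = (β+1)I_B = 2.85 mA.
V_CE = V_CC − I_C·R_C − I_E·R_E = 20 − 2.83×3.9 − 2.85×0.1 = 8.69 V.
V_CE = 8.69 V > 0.2 V confirms active-region operation.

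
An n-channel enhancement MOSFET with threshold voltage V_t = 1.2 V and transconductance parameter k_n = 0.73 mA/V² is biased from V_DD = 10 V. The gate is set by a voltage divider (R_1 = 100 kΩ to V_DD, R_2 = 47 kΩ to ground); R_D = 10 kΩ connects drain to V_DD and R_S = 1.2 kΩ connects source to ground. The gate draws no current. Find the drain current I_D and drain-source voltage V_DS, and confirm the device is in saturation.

I_D ≈ 0.6 mA, V_DS ≈ 3.3 V

V_G = V_DD·R_2/(R_1+R_2) = 10×47/147 = 3.2 V.
Assume saturation: I_D = (k_n/2)(V_GS − V_t)² with V_GS = V_G − I_D·R_S = 3.2 − 1.2·I_D.
Substituting gives 0.526·I_D² − 2.75·I_D + 1.46 = 0, with roots I_D = 0.598 or 4.63 mA.
The root I_D = 4.63 mA gives V_GS = -2.36 V ≤ V_t, so take I_D = 0.598 mA.
Then V_GS = 2.48 V and V_DS = V_DD − I_D(R_D+R_S) = 10 − 0.598×11.2 = 3.3 V.
Saturation requires V_DS ≥ V_GS − V_t = 1.28 V; 3.3 ≥ 1.28 ✓.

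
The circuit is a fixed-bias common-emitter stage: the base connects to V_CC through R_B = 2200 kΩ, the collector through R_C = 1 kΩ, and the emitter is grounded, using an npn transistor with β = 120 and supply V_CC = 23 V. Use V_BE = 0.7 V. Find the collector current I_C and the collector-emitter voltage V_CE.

Base loop: V_CC = I_B·R_B + V_BE, so I_B = (23 − 0.7)/2200 kΩ = 0.0101 mA.
In the active region I_C = β·I_B = 120 × 0.0101 = 1.22 mA.
Collector loop: V_CE = V_CC − I_C·R_C = 23 − 1.22×1 = 21.8 V.
Since V_CE = 21.8 V > V_CE(sat) ≈ 0.2 V, the transistor is in the active region as assumed.

I_C ≈ 1.2 mA, V_CE ≈ 22 V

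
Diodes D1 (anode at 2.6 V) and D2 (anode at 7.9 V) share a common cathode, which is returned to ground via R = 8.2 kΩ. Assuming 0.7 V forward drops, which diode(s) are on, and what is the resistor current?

Assume both conduct. Then node N would need to be at both 2.6−0.7 = 1.9 V and 7.9−0.7 = 7.2 V, which is impossible.
Assume only D2 conducts: V_N = 7.9 − 0.7 = 7.2 V, so I_R = 7.2/8.2 = 0.878 mA.
Check D1: its anode-to-cathode voltage is 2.6 − 7.2 = -4.6 V < 0.7 V, so it is off. The assumption is consistent.

Only D2 conducts; I_R ≈ 0.88 mA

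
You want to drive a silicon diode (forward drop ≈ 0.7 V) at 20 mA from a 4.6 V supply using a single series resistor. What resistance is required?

R ≈ 0.19 kΩ

The resistor drops V_S − V_D = 4.6 − 0.7 = 3.9 V at 20 mA.
R = 3.9 V / 20 mA = 0.195 kΩ.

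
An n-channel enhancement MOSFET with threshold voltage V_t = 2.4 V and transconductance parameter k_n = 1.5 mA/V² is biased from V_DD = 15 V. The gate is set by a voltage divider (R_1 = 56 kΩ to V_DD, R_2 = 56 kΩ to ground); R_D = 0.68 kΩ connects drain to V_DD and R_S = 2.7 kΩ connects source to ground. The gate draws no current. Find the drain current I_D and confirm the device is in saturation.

I_D ≈ 1.4 mA

V_G = V_DD·R_2/(R_1+R_2) = 15×56/112 = 7.5 V.
Assume saturation: I_D = (k_n/2)(V_GS − V_t)² with V_GS = V_G − I_D·R_S = 7.5 − 2.7·I_D.
Substituting gives 5.47·I_D² − 21.7·I_D + 19.5 = 0, with roots I_D = 1.39 or 2.58 mA.
The root I_D = 2.58 mA gives V_GS = 0.547 V ≤ V_t, so take I_D = 1.39 mA.
Then V_GS = 3.76 V and V_DS = V_DD − I_D(R_D+R_S) = 15 − 1.39×3.38 = 10.3 V.
Saturation requires V_DS ≥ V_GS − V_t = 1.36 V; 10.3 ≥ 1.36 ✓.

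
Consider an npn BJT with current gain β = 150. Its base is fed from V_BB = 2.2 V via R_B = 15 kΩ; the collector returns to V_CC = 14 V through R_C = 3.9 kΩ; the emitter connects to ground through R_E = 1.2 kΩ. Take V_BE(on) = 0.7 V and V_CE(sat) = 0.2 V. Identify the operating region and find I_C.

active; I_C ≈ 1.1 mA

Assume active. Base-emitter loop: I_B = (V_BB − V_BE)/(R_B + (β+1)R_E) = (2.2 − 0.7)/(15 + 151×1.2) = 0.00765 mA.
I_C = β·I_B = 150×0.00765 = 1.15 mA.
V_CE = V_CC − I_C·R_C − I_E·R_E = 14 − 1.15×3.9 − 1.15×1.2 = 8.14 V > V_CE(sat), so the active-region assumption holds.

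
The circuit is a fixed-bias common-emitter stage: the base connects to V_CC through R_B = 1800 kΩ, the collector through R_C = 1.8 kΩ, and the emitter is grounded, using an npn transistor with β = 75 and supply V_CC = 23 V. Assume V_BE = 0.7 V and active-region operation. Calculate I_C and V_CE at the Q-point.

Base loop: V_CC = I_B·R_B + V_BE, so I_B = (23 − 0.7)/1800 kΩ = 0.0124 mA.
In the active region I_C = β·I_B = 75 × 0.0124 = 0.929 mA.
Collector loop: V_CE = V_CC − I_C·R_C = 23 − 0.929×1.8 = 21.3 V.
Since V_CE = 21.3 V > V_CE(sat) ≈ 0.2 V, the transistor is in the active region as assumed.

I_C ≈ 0.93 mA, V_CE ≈ 21 V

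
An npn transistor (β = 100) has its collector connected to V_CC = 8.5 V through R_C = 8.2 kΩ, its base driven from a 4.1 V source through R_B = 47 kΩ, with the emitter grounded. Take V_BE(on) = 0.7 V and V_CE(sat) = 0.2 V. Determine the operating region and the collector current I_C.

saturation; I_C ≈ 1 mA

Assume active: I_B = (4.1 − 0.7)/47 = 0.0723 mA, giving I_C = β·I_B = 7.23 mA.
But then V_CE = 8.5 − 7.23×8.2 = -50.8 V < V_CE(sat) = 0.2 V — impossible in the active region.
So the transistor is saturated. With V_CE = 0.2 V, I_C = (V_CC − 0.2)/R_C = 8.3/8.2 = 1.01 mA.
Check: β·I_B = 7.23 mA > I_C = 1.01 mA, confirming saturation.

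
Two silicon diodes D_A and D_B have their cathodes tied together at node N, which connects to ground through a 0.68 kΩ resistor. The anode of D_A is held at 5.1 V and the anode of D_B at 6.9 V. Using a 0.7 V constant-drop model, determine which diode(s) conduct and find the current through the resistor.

Only D_B conducts; I_R ≈ 9.1 mA

Assume both conduct. Then node N would need to be at both 5.1−0.7 = 4.4 V and 6.9−0.7 = 6.2 V, which is impossible.
Assume only D_B conducts: V_N = 6.9 − 0.7 = 6.2 V, so I_R = 6.2/0.68 = 9.12 mA.
Check D_A: its anode-to-cathode voltage is 5.1 − 6.2 = -1.1 V < 0.7 V, so it is off. The assumption is consistent.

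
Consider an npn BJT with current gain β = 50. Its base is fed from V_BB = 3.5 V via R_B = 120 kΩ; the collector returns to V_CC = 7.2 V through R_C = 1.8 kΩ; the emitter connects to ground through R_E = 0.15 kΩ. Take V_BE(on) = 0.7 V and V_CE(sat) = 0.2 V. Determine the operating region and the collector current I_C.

active; I_C ≈ 1.1 mA

Assume active. Base-emitter loop: I_B = (V_BB − V_BE)/(R_B + (β+1)R_E) = (3.5 − 0.7)/(120 + 51×0.15) = 0.0219 mA.
I_C = β·I_B = 50×0.0219 = 1.1 mA.
V_CE = V_CC − I_C·R_C − I_E·R_E = 7.2 − 1.1×1.8 − 1.12×0.15 = 5.06 V > V_CE(sat), so the active-region assumption holds.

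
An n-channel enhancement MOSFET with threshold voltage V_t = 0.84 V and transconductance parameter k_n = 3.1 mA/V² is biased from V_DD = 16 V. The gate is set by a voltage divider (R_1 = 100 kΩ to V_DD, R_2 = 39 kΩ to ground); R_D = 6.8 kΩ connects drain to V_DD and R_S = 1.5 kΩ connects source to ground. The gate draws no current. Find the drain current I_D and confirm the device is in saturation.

V_G = V_DD·R_2/(R_1+R_2) = 16×39/139 = 4.49 V.
Assume saturation: I_D = (k_n/2)(V_GS − V_t)² with V_GS = V_G − I_D·R_S = 4.49 − 1.5·I_D.
Substituting gives 3.49·I_D² − 18·I_D + 20.6 = 0, with roots I_D = 1.73 or 3.42 mA.
The root I_D = 3.42 mA gives V_GS = -0.646 V ≤ V_t, so take I_D = 1.73 mA.
Then V_GS = 1.9 V and V_DS = V_DD − I_D(R_D+R_S) = 16 − 1.73×8.3 = 1.65 V.
Saturation requires V_DS ≥ V_GS − V_t = 1.06 V; 1.65 ≥ 1.06 ✓.

I_D ≈ 1.7 mA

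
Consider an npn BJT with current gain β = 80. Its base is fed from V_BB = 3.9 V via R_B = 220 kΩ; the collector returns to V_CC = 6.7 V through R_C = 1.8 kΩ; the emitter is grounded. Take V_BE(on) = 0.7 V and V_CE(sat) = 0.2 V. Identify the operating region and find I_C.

active; I_C ≈ 1.2 mA

Assume active. Base-emitter loop: I_B = (V_BB − V_BE)/R_B = (3.9 − 0.7)/220 = 0.0145 mA.
I_C = β·I_B = 80×0.0145 = 1.16 mA.
V_CE = V_CC − I_C·R_C = 6.7 − 1.16×1.8 = 4.61 V > V_CE(sat), so the active-region assumption holds.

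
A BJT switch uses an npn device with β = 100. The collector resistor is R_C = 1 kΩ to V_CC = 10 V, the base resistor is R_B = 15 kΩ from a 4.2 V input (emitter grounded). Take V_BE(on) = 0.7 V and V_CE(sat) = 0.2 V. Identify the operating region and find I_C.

Assume active: I_B = (4.2 − 0.7)/15 = 0.233 mA, giving I_C = β·I_B = 23.3 mA.
But then V_CE = 10 − 23.3×1 = -13.3 V < V_CE(sat) = 0.2 V — impossible in the active region.
So the transistor is saturated. With V_CE = 0.2 V, I_C = (V_CC − 0.2)/R_C = 9.8/1 = 9.8 mA.
Check: β·I_B = 23.3 mA > I_C = 9.8 mA, confirming saturation.

saturation; I_C ≈ 9.8 mA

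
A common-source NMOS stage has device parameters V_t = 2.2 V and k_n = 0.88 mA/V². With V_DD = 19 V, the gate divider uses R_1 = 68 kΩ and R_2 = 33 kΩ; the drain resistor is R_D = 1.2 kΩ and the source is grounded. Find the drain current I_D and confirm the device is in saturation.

I_D ≈ 7.1 mA

V_G = V_DD·R_2/(R_1+R_2) = 19×33/101 = 6.21 V. With the source grounded, V_GS = V_G = 6.21 V.
Assume saturation: I_D = (k_n/2)(V_GS − V_t)² = (0.88/2)×(6.21 − 2.2)² = 0.44×4.01² = 7.07 mA.
V_DS = V_DD − I_D·R_D = 19 − 7.07×1.2 = 10.5 V.
Saturation requires V_DS ≥ V_GS − V_t = 4.01 V; 10.5 ≥ 4.01 ✓.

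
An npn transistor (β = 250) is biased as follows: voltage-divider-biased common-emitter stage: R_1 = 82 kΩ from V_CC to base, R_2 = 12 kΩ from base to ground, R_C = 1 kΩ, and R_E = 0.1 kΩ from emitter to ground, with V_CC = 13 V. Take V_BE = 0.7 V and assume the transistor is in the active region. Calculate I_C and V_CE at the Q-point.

I_C ≈ 6.7 mA, V_CE ≈ 5.6 V

Thevenize the base divider: V_Th = V_CC·R_2/(R_1+R_2) = 13×12/94 = 1.66 V, R_Th = R_1‖R_2 = 10.5 kΩ.
Base-emitter loop: V_Th = I_B·R_Th + V_BE + (β+1)I_B·R_E, so I_B = (1.66 − 0.7) / (10.5 + 251×0.1) = 0.027 mA.
I_C = β·I_B = 250×0.027 = 6.74 mA, and I_E = (β+1)I_B = 6.77 mA.
V_CE = V_CC − I_C·R_C − I_E·R_E = 13 − 6.74×1 − 6.77×0.1 = 5.58 V.
V_CE = 5.58 V > 0.2 V confirms active-region operation.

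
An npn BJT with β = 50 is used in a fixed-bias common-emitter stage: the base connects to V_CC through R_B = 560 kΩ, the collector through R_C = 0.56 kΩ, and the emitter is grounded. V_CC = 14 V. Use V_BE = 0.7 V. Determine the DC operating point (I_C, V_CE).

I_C ≈ 1.2 mA, V_CE ≈ 13 V

Base loop: V_CC = I_B·R_B + V_BE, so I_B = (14 − 0.7)/560 kΩ = 0.0238 mA.
In the active region I_C = β·I_B = 50 × 0.0238 = 1.19 mA.
Collector loop: V_CE = V_CC − I_C·R_C = 14 − 1.19×0.56 = 13.3 V.
Since V_CE = 13.3 V > V_CE(sat) ≈ 0.2 V, the transistor is in the active region as assumed.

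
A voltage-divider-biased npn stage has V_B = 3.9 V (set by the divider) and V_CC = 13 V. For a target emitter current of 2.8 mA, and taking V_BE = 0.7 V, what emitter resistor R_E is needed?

V_E = V_B − V_BE = 3.9 − 0.7 = 3.2 V.
R_E = V_E / I_E = 3.2 / 2.8 = 1.14 kΩ.

R_E ≈ 1.1 kΩ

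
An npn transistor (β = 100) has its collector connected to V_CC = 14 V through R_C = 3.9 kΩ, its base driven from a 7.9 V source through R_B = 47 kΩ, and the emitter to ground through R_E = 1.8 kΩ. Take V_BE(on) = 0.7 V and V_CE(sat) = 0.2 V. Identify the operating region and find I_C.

Assume active: I_B = (7.9 − 0.7)/(47 + 101×1.8) = 0.0315 mA, I_C = β·I_B = 3.15 mA.
Then V_CE = 14 − 3.15×3.9 − 3.18×1.8 = -3.99 V < 0.2 V — the active assumption fails.
Re-solve with V_CE = 0.2 V. KCL at the emitter: V_E/R_E = (V_BB−0.7−V_E)/R_B + (V_CC−0.2−V_E)/R_C, giving V_E = 4.43 V.
I_C = (V_CC − 0.2 − V_E)/R_C = (13.8 − 4.43)/3.9 = 2.4 mA.
Check: I_B = (7.2 − 4.43)/47 = 0.0589 mA, and β·I_B = 5.89 mA > I_C, confirming saturation.

saturation; I_C ≈ 2.4 mA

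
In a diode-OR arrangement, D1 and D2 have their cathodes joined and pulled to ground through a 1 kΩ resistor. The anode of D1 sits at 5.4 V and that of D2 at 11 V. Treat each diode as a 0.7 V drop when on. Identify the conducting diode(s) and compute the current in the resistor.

Assume both conduct. Then node N would need to be at both 5.4−0.7 = 4.7 V and 11−0.7 = 10.3 V, which is impossible.
Assume only D2 conducts: V_N = 11 − 0.7 = 10.3 V, so I_R = 10.3/1 = 10.3 mA.
Check D1: its anode-to-cathode voltage is 5.4 − 10.3 = -4.9 V < 0.7 V, so it is off. The assumption is consistent.

Only D2 conducts; I_R ≈ 10 mA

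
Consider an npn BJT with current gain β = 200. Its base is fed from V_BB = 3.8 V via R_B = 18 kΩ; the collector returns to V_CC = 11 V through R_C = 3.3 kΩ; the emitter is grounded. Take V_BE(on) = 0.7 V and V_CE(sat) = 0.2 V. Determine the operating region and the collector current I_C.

Assume active: I_B = (3.8 − 0.7)/18 = 0.172 mA, giving I_C = β·I_B = 34.4 mA.
But then V_CE = 11 − 34.4×3.3 = -103 V < V_CE(sat) = 0.2 V — impossible in the active region.
So the transistor is saturated. With V_CE = 0.2 V, I_C = (V_CC − 0.2)/R_C = 10.8/3.3 = 3.27 mA.
Check: β·I_B = 34.4 mA > I_C = 3.27 mA, confirming saturation.

saturation; I_C ≈ 3.3 mA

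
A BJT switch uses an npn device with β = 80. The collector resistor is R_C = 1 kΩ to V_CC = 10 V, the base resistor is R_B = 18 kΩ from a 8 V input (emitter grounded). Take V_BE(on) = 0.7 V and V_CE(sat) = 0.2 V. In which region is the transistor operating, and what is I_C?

saturation; I_C ≈ 9.8 mA

Assume active: I_B = (8 − 0.7)/18 = 0.406 mA, giving I_C = β·I_B = 32.4 mA.
But then V_CE = 10 − 32.4×1 = -22.4 V < V_CE(sat) = 0.2 V — impossible in the active region.
So the transistor is saturated. With V_CE = 0.2 V, I_C = (V_CC − 0.2)/R_C = 9.8/1 = 9.8 mA.
Check: β·I_B = 32.4 mA > I_C = 9.8 mA, confirming saturation.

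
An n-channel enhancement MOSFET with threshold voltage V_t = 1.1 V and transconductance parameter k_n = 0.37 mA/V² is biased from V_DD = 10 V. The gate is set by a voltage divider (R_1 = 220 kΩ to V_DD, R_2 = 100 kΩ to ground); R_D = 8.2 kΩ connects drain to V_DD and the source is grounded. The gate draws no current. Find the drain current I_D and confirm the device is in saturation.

V_G = V_DD·R_2/(R_1+R_2) = 10×100/320 = 3.12 V. With the source grounded, V_GS = V_G = 3.12 V.
Assume saturation: I_D = (k_n/2)(V_GS − V_t)² = (0.37/2)×(3.12 − 1.1)² = 0.185×2.02² = 0.759 mA.
V_DS = V_DD − I_D·R_D = 10 − 0.759×8.2 = 3.78 V.
Saturation requires V_DS ≥ V_GS − V_t = 2.02 V; 3.78 ≥ 2.02 ✓.

I_D ≈ 0.76 mA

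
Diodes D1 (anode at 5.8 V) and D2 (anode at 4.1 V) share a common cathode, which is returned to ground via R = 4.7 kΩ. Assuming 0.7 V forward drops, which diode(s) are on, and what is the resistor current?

Only D1 conducts; I_R ≈ 1.1 mA

Assume both conduct. Then node N would need to be at both 5.8−0.7 = 5.1 V and 4.1−0.7 = 3.4 V, which is impossible.
Assume only D1 conducts: V_N = 5.8 − 0.7 = 5.1 V, so I_R = 5.1/4.7 = 1.09 mA.
Check D2: its anode-to-cathode voltage is 4.1 − 5.1 = -1 V < 0.7 V, so it is off. The assumption is consistent.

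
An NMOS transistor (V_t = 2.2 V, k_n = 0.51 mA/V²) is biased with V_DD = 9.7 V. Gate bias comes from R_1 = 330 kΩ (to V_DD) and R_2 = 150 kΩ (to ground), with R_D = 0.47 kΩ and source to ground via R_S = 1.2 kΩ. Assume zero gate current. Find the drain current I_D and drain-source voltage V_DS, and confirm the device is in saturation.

V_G = V_DD·R_2/(R_1+R_2) = 9.7×150/480 = 3.03 V.
Assume saturation: I_D = (k_n/2)(V_GS − V_t)² with V_GS = V_G − I_D·R_S = 3.03 − 1.2·I_D.
Substituting gives 0.367·I_D² − 1.51·I_D + 0.176 = 0, with roots I_D = 0.12 or 3.99 mA.
The root I_D = 3.99 mA gives V_GS = -1.75 V ≤ V_t, so take I_D = 0.12 mA.
Then V_GS = 2.89 V and V_DS = V_DD − I_D(R_D+R_S) = 9.7 − 0.12×1.67 = 9.5 V.
Saturation requires V_DS ≥ V_GS − V_t = 0.687 V; 9.5 ≥ 0.687 ✓.

I_D ≈ 0.12 mA, V_DS ≈ 9.5 V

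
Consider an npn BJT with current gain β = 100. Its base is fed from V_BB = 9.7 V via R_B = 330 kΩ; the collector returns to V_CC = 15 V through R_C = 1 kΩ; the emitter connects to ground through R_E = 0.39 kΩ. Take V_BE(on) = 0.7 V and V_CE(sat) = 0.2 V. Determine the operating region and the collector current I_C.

Assume active. Base-emitter loop: I_B = (V_BB − V_BE)/(R_B + (β+1)R_E) = (9.7 − 0.7)/(330 + 101×0.39) = 0.0244 mA.
I_C = β·I_B = 100×0.0244 = 2.44 mA.
V_CE = V_CC − I_C·R_C − I_E·R_E = 15 − 2.44×1 − 2.46×0.39 = 11.6 V > V_CE(sat), so the active-region assumption holds.

active; I_C ≈ 2.4 mA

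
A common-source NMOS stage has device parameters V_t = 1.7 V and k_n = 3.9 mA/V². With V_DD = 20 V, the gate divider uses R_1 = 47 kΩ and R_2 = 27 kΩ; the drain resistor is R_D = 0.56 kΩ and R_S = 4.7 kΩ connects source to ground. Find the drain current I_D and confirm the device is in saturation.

V_G = V_DD·R_2/(R_1+R_2) = 20×27/74 = 7.3 V.
Assume saturation: I_D = (k_n/2)(V_GS − V_t)² with V_GS = V_G − I_D·R_S = 7.3 − 4.7·I_D.
Substituting gives 43.1·I_D² − 104·I_D + 61.1 = 0, with roots I_D = 1.04 or 1.37 mA.
The root I_D = 1.37 mA gives V_GS = 0.862 V ≤ V_t, so take I_D = 1.04 mA.
Then V_GS = 2.43 V and V_DS = V_DD − I_D(R_D+R_S) = 20 − 1.04×5.26 = 14.6 V.
Saturation requires V_DS ≥ V_GS − V_t = 0.729 V; 14.6 ≥ 0.729 ✓.

I_D ≈ 1 mA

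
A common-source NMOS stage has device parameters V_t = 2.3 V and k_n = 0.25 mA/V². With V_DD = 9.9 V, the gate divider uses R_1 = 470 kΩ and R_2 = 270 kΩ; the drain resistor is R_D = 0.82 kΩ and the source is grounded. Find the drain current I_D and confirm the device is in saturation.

I_D ≈ 0.22 mA

V_G = V_DD·R_2/(R_1+R_2) = 9.9×270/740 = 3.61 V. With the source grounded, V_GS = V_G = 3.61 V.
Assume saturation: I_D = (k_n/2)(V_GS − V_t)² = (0.25/2)×(3.61 − 2.3)² = 0.125×1.31² = 0.215 mA.
V_DS = V_DD − I_D·R_D = 9.9 − 0.215×0.82 = 9.72 V.
Saturation requires V_DS ≥ V_GS − V_t = 1.31 V; 9.72 ≥ 1.31 ✓.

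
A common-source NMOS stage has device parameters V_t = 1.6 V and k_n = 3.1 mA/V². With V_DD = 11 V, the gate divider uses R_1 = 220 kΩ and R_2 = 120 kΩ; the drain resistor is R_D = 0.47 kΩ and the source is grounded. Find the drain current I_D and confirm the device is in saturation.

I_D ≈ 8.1 mA

V_G = V_DD·R_2/(R_1+R_2) = 11×120/340 = 3.88 V. With the source grounded, V_GS = V_G = 3.88 V.
Assume saturation: I_D = (k_n/2)(V_GS − V_t)² = (3.1/2)×(3.88 − 1.6)² = 1.55×2.28² = 8.07 mA.
V_DS = V_DD − I_D·R_D = 11 − 8.07×0.47 = 7.21 V.
Saturation requires V_DS ≥ V_GS − V_t = 2.28 V; 7.21 ≥ 2.28 ✓.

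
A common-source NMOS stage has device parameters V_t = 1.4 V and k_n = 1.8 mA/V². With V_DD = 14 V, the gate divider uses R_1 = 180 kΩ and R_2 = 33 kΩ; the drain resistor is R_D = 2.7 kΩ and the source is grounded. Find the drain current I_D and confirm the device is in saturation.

I_D ≈ 0.53 mA

V_G = V_DD·R_2/(R_1+R_2) = 14×33/213 = 2.17 V. With the source grounded, V_GS = V_G = 2.17 V.
Assume saturation: I_D = (k_n/2)(V_GS − V_t)² = (1.8/2)×(2.17 − 1.4)² = 0.9×0.769² = 0.532 mA.
V_DS = V_DD − I_D·R_D = 14 − 0.532×2.7 = 12.6 V.
Saturation requires V_DS ≥ V_GS − V_t = 0.769 V; 12.6 ≥ 0.769 ✓.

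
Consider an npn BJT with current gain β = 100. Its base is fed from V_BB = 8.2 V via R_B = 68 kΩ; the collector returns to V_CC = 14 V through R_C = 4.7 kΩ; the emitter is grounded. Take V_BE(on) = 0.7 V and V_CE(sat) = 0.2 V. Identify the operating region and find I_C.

saturation; I_C ≈ 2.9 mA

Assume active: I_B = (8.2 − 0.7)/68 = 0.11 mA, giving I_C = β·I_B = 11 mA.
But then V_CE = 14 − 11×4.7 = -37.8 V < V_CE(sat) = 0.2 V — impossible in the active region.
So the transistor is saturated. With V_CE = 0.2 V, I_C = (V_CC − 0.2)/R_C = 13.8/4.7 = 2.94 mA.
Check: β·I_B = 11 mA > I_C = 2.94 mA, confirming saturation.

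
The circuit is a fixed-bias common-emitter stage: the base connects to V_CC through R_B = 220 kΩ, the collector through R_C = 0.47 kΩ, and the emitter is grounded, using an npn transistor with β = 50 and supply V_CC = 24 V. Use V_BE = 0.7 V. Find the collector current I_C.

Base loop: V_CC = I_B·R_B + V_BE, so I_B = (24 − 0.7)/220 kΩ = 0.106 mA.
In the active region I_C = β·I_B = 50 × 0.106 = 5.3 mA.
Collector loop: V_CE = V_CC − I_C·R_C = 24 − 5.3×0.47 = 21.5 V.
Since V_CE = 21.5 V > V_CE(sat) ≈ 0.2 V, the transistor is in the active region as assumed.

I_C ≈ 5.3 mA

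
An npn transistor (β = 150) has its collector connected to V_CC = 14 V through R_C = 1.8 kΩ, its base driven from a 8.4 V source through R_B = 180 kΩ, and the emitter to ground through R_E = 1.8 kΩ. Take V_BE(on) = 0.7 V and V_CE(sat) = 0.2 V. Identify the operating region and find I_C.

active; I_C ≈ 2.6 mA

Assume active. Base-emitter loop: I_B = (V_BB − V_BE)/(R_B + (β+1)R_E) = (8.4 − 0.7)/(180 + 151×1.8) = 0.017 mA.
I_C = β·I_B = 150×0.017 = 2.56 mA.
V_CE = V_CC − I_C·R_C − I_E·R_E = 14 − 2.56×1.8 − 2.57×1.8 = 4.77 V > V_CE(sat), so the active-region assumption holds.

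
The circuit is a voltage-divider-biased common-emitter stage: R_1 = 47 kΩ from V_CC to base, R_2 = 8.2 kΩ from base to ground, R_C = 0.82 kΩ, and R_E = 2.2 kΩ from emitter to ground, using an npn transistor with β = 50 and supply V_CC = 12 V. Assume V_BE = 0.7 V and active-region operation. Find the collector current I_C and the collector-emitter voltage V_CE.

I_C ≈ 0.45 mA, V_CE ≈ 11 V

Thevenize the base divider: V_Th = V_CC·R_2/(R_1+R_2) = 12×8.2/55.2 = 1.78 V, R_Th = R_1‖R_2 = 6.98 kΩ.
Base-emitter loop: V_Th = I_B·R_Th + V_BE + (β+1)I_B·R_E, so I_B = (1.78 − 0.7) / (6.98 + 51×2.2) = 0.00908 mA.
I_C = β·I_B = 50×0.00908 = 0.454 mA, and I_E = (β+1)I_B = 0.463 mA.
V_CE = V_CC − I_C·R_C − I_E·R_E = 12 − 0.454×0.82 − 0.463×2.2 = 10.6 V.
V_CE = 10.6 V > 0.2 V confirms active-region operation.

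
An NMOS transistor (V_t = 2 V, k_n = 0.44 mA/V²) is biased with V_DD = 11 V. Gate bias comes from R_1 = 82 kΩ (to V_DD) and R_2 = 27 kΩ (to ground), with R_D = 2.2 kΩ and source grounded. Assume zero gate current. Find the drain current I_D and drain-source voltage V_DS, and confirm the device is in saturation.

I_D ≈ 0.12 mA, V_DS ≈ 11 V

V_G = V_DD·R_2/(R_1+R_2) = 11×27/109 = 2.72 V. With the source grounded, V_GS = V_G = 2.72 V.
Assume saturation: I_D = (k_n/2)(V_GS − V_t)² = (0.44/2)×(2.72 − 2)² = 0.22×0.725² = 0.116 mA.
V_DS = V_DD − I_D·R_D = 11 − 0.116×2.2 = 10.7 V.
Saturation requires V_DS ≥ V_GS − V_t = 0.725 V; 10.7 ≥ 0.725 ✓.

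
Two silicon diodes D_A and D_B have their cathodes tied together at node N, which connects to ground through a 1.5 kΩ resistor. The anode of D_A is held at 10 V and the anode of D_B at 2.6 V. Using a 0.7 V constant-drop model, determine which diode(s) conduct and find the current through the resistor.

Assume both conduct. Then node N would need to be at both 10−0.7 = 9.3 V and 2.6−0.7 = 1.9 V, which is impossible.
Assume only D_A conducts: V_N = 10 − 0.7 = 9.3 V, so I_R = 9.3/1.5 = 6.2 mA.
Check D_B: its anode-to-cathode voltage is 2.6 − 9.3 = -6.7 V < 0.7 V, so it is off. The assumption is consistent.

Only D_A conducts; I_R ≈ 6.2 mA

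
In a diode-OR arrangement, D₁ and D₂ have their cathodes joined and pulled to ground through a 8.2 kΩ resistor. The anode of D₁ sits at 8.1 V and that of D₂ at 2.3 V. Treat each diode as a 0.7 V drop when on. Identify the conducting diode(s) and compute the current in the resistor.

Assume both conduct. Then node N would need to be at both 8.1−0.7 = 7.4 V and 2.3−0.7 = 1.6 V, which is impossible.
Assume only D₁ conducts: V_N = 8.1 − 0.7 = 7.4 V, so I_R = 7.4/8.2 = 0.902 mA.
Check D₂: its anode-to-cathode voltage is 2.3 − 7.4 = -5.1 V < 0.7 V, so it is off. The assumption is consistent.

Only D₁ conducts; I_R ≈ 0.9 mA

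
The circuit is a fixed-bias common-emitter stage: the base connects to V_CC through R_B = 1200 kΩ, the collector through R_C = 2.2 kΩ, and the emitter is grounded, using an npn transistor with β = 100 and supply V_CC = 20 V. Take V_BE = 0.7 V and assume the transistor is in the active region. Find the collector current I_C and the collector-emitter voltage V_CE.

Base loop: V_CC = I_B·R_B + V_BE, so I_B = (20 − 0.7)/1200 kΩ = 0.0161 mA.
In the active region I_C = β·I_B = 100 × 0.0161 = 1.61 mA.
Collector loop: V_CE = V_CC − I_C·R_C = 20 − 1.61×2.2 = 16.5 V.
Since V_CE = 16.5 V > V_CE(sat) ≈ 0.2 V, the transistor is in the active region as assumed.

I_C ≈ 1.6 mA, V_CE ≈ 16 V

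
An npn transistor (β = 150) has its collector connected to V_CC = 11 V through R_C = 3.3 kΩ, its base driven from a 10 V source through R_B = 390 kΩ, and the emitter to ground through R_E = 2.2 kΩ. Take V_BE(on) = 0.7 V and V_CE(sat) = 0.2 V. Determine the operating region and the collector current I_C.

Assume active. Base-emitter loop: I_B = (V_BB − V_BE)/(R_B + (β+1)R_E) = (10 − 0.7)/(390 + 151×2.2) = 0.0129 mA.
I_C = β·I_B = 150×0.0129 = 1.93 mA.
V_CE = V_CC − I_C·R_C − I_E·R_E = 11 − 1.93×3.3 − 1.94×2.2 = 0.348 V > V_CE(sat), so the active-region assumption holds.

active; I_C ≈ 1.9 mA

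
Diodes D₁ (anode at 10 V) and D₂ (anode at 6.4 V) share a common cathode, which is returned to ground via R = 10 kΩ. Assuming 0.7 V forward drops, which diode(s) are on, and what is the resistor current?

Assume both conduct. Then node N would need to be at both 10−0.7 = 9.3 V and 6.4−0.7 = 5.7 V, which is impossible.
Assume only D₁ conducts: V_N = 10 − 0.7 = 9.3 V, so I_R = 9.3/10 = 0.93 mA.
Check D₂: its anode-to-cathode voltage is 6.4 − 9.3 = -2.9 V < 0.7 V, so it is off. The assumption is consistent.

Only D₁ conducts; I_R ≈ 0.93 mA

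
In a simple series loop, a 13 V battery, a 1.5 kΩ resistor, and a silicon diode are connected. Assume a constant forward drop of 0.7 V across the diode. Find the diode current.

I ≈ 8.2 mA

KVL around the loop: 13 = V_D + I·R = 0.7 + I × 1.5 kΩ.
So I = (13 − 0.7) / 1.5 kΩ = 12.3 / 1.5 = 8.2 mA.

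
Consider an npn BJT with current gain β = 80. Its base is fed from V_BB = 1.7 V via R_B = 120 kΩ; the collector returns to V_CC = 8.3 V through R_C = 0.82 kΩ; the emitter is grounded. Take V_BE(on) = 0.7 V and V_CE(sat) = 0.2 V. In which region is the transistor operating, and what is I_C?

Assume active. Base-emitter loop: I_B = (V_BB − V_BE)/R_B = (1.7 − 0.7)/120 = 0.00833 mA.
I_C = β·I_B = 80×0.00833 = 0.667 mA.
V_CE = V_CC − I_C·R_C = 8.3 − 0.667×0.82 = 7.75 V > V_CE(sat), so the active-region assumption holds.

active; I_C ≈ 0.67 mA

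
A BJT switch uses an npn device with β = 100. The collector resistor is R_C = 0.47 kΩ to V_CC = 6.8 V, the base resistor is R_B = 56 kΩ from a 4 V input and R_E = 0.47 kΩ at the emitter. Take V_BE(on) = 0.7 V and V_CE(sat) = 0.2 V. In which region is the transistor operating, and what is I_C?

Assume active. Base-emitter loop: I_B = (V_BB − V_BE)/(R_B + (β+1)R_E) = (4 − 0.7)/(56 + 101×0.47) = 0.0319 mA.
I_C = β·I_B = 100×0.0319 = 3.19 mA.
V_CE = V_CC − I_C·R_C − I_E·R_E = 6.8 − 3.19×0.47 − 3.22×0.47 = 3.79 V > V_CE(sat), so the active-region assumption holds.

active; I_C ≈ 3.2 mA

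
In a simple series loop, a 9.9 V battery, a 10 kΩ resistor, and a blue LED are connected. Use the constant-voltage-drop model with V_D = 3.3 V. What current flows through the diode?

I ≈ 0.66 mA

KVL around the loop: 9.9 = V_D + I·R = 3.3 + I × 10 kΩ.
So I = (9.9 − 3.3) / 10 kΩ = 6.6 / 10 = 0.66 mA.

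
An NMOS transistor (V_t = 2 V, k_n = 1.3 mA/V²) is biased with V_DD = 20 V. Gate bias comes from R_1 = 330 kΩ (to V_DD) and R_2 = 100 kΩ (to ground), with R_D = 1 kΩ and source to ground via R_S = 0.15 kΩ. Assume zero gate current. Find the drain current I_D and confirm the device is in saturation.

V_G = V_DD·R_2/(R_1+R_2) = 20×100/430 = 4.65 V.
Assume saturation: I_D = (k_n/2)(V_GS − V_t)² with V_GS = V_G − I_D·R_S = 4.65 − 0.15·I_D.
Substituting gives 0.0146·I_D² − 1.52·I_D + 4.57 = 0, with roots I_D = 3.1 or 101 mA.
The root I_D = 101 mA gives V_GS = -10.4 V ≤ V_t, so take I_D = 3.1 mA.
Then V_GS = 4.19 V and V_DS = V_DD − I_D(R_D+R_S) = 20 − 3.1×1.15 = 16.4 V.
Saturation requires V_DS ≥ V_GS − V_t = 2.19 V; 16.4 ≥ 2.19 ✓.

I_D ≈ 3.1 mA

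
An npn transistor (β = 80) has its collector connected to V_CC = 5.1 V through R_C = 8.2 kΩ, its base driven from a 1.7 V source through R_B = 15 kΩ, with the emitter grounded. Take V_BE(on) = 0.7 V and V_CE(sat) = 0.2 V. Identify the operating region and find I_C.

saturation; I_C ≈ 0.6 mA

Assume active: I_B = (1.7 − 0.7)/15 = 0.0667 mA, giving I_C = β·I_B = 5.33 mA.
But then V_CE = 5.1 − 5.33×8.2 = -38.6 V < V_CE(sat) = 0.2 V — impossible in the active region.
So the transistor is saturated. With V_CE = 0.2 V, I_C = (V_CC − 0.2)/R_C = 4.9/8.2 = 0.598 mA.
Check: β·I_B = 5.33 mA > I_C = 0.598 mA, confirming saturation.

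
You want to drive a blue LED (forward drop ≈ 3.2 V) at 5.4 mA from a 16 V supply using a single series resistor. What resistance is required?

The resistor drops V_S − V_D = 16 − 3.2 = 12.8 V at 5.4 mA.
R = 12.8 V / 5.4 mA = 2.37 kΩ.

R ≈ 2.4 kΩ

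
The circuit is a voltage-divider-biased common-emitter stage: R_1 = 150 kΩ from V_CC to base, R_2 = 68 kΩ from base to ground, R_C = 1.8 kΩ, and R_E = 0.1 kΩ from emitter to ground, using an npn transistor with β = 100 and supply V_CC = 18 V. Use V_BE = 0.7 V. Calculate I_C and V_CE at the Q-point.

I_C ≈ 8.6 mA, V_CE ≈ 1.6 V

Thevenize the base divider: V_Th = V_CC·R_2/(R_1+R_2) = 18×68/218 = 5.61 V, R_Th = R_1‖R_2 = 46.8 kΩ.
Base-emitter loop: V_Th = I_B·R_Th + V_BE + (β+1)I_B·R_E, so I_B = (5.61 − 0.7) / (46.8 + 101×0.1) = 0.0864 mA.
I_C = β·I_B = 100×0.0864 = 8.64 mA, and I_E = (β+1)I_B = 8.73 mA.
V_CE = V_CC − I_C·R_C − I_E·R_E = 18 − 8.64×1.8 − 8.73×0.1 = 1.58 V.
V_CE = 1.58 V > 0.2 V confirms active-region operation.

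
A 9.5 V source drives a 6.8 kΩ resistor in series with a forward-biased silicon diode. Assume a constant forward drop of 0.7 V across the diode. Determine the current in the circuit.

KVL around the loop: 9.5 = V_D + I·R = 0.7 + I × 6.8 kΩ.
So I = (9.5 − 0.7) / 6.8 kΩ = 8.8 / 6.8 = 1.29 mA.

I ≈ 1.3 mA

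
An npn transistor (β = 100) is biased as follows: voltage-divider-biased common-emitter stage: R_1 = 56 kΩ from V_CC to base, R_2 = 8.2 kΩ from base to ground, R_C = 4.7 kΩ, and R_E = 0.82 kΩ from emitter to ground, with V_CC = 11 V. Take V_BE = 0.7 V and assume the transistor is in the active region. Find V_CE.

Thevenize the base divider: V_Th = V_CC·R_2/(R_1+R_2) = 11×8.2/64.2 = 1.4 V, R_Th = R_1‖R_2 = 7.15 kΩ.
Base-emitter loop: V_Th = I_B·R_Th + V_BE + (β+1)I_B·R_E, so I_B = (1.4 − 0.7) / (7.15 + 101×0.82) = 0.00784 mA.
I_C = β·I_B = 100×0.00784 = 0.784 mA, and I_E = (β+1)I_B = 0.791 mA.
V_CE = V_CC − I_C·R_C − I_E·R_E = 11 − 0.784×4.7 − 0.791×0.82 = 6.67 V.
V_CE = 6.67 V > 0.2 V confirms active-region operation.

V_CE ≈ 6.7 V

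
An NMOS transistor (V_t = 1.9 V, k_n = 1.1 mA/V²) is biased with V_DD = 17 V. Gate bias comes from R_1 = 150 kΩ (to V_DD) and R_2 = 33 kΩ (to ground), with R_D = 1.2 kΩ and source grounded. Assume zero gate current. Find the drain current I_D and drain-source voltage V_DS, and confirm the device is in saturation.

V_G = V_DD·R_2/(R_1+R_2) = 17×33/183 = 3.07 V. With the source grounded, V_GS = V_G = 3.07 V.
Assume saturation: I_D = (k_n/2)(V_GS − V_t)² = (1.1/2)×(3.07 − 1.9)² = 0.55×1.17² = 0.747 mA.
V_DS = V_DD − I_D·R_D = 17 − 0.747×1.2 = 16.1 V.
Saturation requires V_DS ≥ V_GS − V_t = 1.17 V; 16.1 ≥ 1.17 ✓.

I_D ≈ 0.75 mA, V_DS ≈ 16 V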